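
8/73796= 2/18449 = 0.00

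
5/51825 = 1/10365 = 0.00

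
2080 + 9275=11355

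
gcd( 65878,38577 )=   1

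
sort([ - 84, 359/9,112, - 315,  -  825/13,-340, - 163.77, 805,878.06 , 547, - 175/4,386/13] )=[ - 340,-315, - 163.77, - 84, - 825/13, - 175/4,386/13 , 359/9, 112, 547, 805,878.06]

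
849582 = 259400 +590182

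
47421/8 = 47421/8 = 5927.62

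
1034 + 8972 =10006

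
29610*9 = 266490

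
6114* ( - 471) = - 2879694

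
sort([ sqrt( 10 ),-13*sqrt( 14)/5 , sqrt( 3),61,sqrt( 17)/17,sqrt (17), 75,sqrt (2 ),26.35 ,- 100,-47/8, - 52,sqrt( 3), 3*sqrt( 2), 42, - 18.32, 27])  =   [  -  100, - 52, - 18.32  , - 13*sqrt( 14)/5, - 47/8,sqrt( 17)/17, sqrt( 2) , sqrt( 3),sqrt (3),sqrt( 10),  sqrt( 17),3*sqrt( 2 ) , 26.35,  27, 42,61,75]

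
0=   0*51426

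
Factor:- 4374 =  -2^1*3^7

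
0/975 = 0 = 0.00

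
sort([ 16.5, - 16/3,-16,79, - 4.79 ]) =[  -  16,-16/3 ,-4.79, 16.5, 79]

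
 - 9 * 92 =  - 828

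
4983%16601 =4983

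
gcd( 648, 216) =216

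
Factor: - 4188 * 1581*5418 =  - 2^3*3^4*7^1*17^1*31^1*43^1*349^1 = - 35873813304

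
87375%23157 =17904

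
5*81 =405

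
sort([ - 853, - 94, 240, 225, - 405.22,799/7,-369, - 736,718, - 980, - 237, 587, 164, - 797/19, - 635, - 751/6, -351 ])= [ - 980 , - 853,-736, - 635 , - 405.22 ,-369,  -  351, - 237,-751/6 , - 94, - 797/19,  799/7,  164,225,240 , 587,718 ] 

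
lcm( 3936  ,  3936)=3936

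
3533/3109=3533/3109 =1.14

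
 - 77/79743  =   - 1+79666/79743 = -  0.00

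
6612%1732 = 1416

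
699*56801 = 39703899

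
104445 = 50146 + 54299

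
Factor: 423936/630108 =512/761 = 2^9*761^ (-1)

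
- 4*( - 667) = 2668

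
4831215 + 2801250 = 7632465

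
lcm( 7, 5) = 35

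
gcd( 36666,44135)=679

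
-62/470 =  - 31/235 = - 0.13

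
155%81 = 74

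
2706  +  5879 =8585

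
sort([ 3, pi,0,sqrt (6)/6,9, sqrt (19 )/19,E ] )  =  [ 0, sqrt( 19) /19, sqrt( 6)/6, E, 3, pi, 9] 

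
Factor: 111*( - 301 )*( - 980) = 32742780 = 2^2*3^1 * 5^1 * 7^3*37^1 * 43^1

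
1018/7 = 1018/7=145.43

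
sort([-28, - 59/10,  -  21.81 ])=[ -28, - 21.81 , - 59/10 ]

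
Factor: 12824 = 2^3*7^1*229^1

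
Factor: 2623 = 43^1*61^1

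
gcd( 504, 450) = 18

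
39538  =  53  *746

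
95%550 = 95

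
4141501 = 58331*71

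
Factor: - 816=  - 2^4*3^1*17^1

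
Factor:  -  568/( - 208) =2^(-1 )*13^ ( - 1)*71^1 = 71/26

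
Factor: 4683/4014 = 2^( - 1)*3^( - 1 )*7^1 = 7/6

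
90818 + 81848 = 172666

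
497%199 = 99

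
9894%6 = 0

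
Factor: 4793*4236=2^2*3^1*353^1*4793^1 = 20303148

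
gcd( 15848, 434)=14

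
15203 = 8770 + 6433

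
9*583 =5247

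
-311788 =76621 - 388409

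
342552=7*48936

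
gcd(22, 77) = 11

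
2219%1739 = 480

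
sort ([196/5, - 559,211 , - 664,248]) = [ - 664,-559, 196/5, 211, 248 ]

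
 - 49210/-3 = 49210/3 = 16403.33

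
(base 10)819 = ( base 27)139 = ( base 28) 117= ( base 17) 2E3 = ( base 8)1463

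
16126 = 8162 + 7964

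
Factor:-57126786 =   -  2^1*3^1 * 89^1*106979^1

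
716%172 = 28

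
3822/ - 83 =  - 3822/83= - 46.05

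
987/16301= 987/16301=0.06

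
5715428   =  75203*76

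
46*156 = 7176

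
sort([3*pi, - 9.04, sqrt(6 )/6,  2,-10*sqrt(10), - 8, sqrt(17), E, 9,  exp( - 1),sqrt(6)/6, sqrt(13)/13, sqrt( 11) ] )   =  [ - 10*sqrt( 10), - 9.04, - 8, sqrt(13) /13,exp( - 1), sqrt( 6)/6, sqrt(6)/6,2,E, sqrt(11 ), sqrt(17 ), 9, 3*pi ] 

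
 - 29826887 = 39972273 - 69799160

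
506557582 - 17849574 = 488708008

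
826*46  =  37996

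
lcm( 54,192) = 1728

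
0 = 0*493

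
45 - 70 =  - 25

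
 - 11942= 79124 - 91066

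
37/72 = 37/72 = 0.51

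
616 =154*4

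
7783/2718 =7783/2718 = 2.86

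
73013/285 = 73013/285 = 256.19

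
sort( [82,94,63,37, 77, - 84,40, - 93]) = [-93, - 84,  37,40, 63, 77,82 , 94 ] 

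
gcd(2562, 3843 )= 1281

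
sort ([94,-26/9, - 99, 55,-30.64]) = [-99, - 30.64, - 26/9,55,94 ] 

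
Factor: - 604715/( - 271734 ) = 2^( - 1 ) * 3^( - 1) * 5^1 * 45289^( - 1)*120943^1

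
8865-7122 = 1743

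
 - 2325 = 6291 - 8616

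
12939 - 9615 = 3324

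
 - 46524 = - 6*7754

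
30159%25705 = 4454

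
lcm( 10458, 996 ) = 20916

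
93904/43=2183 + 35/43 = 2183.81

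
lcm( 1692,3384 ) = 3384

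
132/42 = 22/7  =  3.14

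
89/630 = 89/630 = 0.14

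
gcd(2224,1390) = 278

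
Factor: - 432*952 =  - 411264 =- 2^7*3^3*7^1*17^1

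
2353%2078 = 275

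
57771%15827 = 10290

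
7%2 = 1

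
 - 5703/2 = - 5703/2 = - 2851.50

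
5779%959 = 25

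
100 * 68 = 6800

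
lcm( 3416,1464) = 10248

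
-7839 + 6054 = - 1785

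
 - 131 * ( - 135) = 17685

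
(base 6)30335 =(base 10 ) 4019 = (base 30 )4DT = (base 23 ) 7dh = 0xfb3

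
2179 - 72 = 2107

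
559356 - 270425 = 288931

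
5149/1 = 5149 = 5149.00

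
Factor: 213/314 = 2^(-1)*3^1*71^1* 157^( - 1)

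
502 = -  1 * (-502)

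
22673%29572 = 22673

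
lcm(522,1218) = 3654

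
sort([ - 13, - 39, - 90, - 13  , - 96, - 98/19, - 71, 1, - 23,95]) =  [ - 96, - 90, - 71 , - 39, - 23,  -  13, - 13, - 98/19 , 1,95]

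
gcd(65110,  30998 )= 2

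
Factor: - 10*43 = -430 = - 2^1*5^1*43^1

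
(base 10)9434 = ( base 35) 7OJ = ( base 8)22332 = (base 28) c0q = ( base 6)111402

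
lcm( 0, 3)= 0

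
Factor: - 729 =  - 3^6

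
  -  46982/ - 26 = 1807/1  =  1807.00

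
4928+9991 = 14919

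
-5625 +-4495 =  - 10120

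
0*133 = 0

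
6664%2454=1756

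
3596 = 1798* 2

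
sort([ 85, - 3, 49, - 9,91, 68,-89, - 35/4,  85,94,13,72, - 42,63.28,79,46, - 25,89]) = [ - 89, - 42,-25, - 9, - 35/4, - 3,13,  46,49,63.28, 68, 72,79,85 , 85,89, 91, 94]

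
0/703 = 0 = 0.00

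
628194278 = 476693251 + 151501027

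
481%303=178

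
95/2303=95/2303 = 0.04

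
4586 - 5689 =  - 1103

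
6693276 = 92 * 72753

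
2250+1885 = 4135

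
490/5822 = 245/2911  =  0.08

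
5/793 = 5/793  =  0.01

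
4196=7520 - 3324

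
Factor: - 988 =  - 2^2 * 13^1*19^1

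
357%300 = 57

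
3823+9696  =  13519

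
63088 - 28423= 34665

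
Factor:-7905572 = -2^2*1976393^1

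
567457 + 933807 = 1501264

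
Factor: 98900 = 2^2*5^2* 23^1 * 43^1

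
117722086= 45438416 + 72283670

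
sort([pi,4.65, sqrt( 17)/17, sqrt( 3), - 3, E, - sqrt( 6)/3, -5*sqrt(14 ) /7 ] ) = [-3, - 5*sqrt(14 )/7, - sqrt(6)/3, sqrt(17 )/17,sqrt(3 ), E,  pi,4.65 ] 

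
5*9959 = 49795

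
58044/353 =164+152/353 = 164.43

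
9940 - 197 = 9743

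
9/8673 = 3/2891 = 0.00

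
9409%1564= 25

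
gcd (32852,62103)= 1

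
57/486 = 19/162= 0.12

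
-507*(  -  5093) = 2582151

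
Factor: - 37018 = -2^1 * 83^1 * 223^1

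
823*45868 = 37749364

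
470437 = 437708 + 32729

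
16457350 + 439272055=455729405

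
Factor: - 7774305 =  - 3^1*5^1*7^1*11^1*53^1  *  127^1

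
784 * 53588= 42012992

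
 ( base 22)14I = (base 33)ht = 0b1001001110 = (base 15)295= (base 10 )590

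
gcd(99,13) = 1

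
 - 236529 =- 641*369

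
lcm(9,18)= 18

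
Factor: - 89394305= -5^1 * 7^1*11^1*13^1 * 53^1*337^1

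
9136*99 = 904464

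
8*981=7848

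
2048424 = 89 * 23016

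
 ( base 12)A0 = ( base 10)120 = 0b1111000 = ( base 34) 3I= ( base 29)44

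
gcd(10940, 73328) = 4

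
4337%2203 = 2134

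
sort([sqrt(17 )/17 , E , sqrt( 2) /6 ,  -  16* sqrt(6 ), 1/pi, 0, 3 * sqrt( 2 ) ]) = [ - 16*sqrt( 6 ), 0 , sqrt( 2)/6,sqrt( 17)/17, 1/pi,E, 3*sqrt( 2) ] 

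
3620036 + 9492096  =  13112132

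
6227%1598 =1433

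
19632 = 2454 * 8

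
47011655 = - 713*( - 65935 )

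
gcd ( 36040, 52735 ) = 265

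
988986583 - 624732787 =364253796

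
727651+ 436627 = 1164278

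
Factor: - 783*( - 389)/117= 3^1 * 13^( - 1 )*29^1*389^1 = 33843/13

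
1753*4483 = 7858699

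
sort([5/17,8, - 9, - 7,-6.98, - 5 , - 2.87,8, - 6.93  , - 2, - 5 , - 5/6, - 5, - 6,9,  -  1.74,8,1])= [  -  9, - 7, - 6.98,-6.93, - 6 , - 5 , - 5,  -  5, - 2.87, - 2, - 1.74,-5/6,5/17,1,8,  8,8,  9 ] 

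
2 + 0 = 2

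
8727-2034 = 6693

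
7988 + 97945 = 105933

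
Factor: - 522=-2^1*3^2*29^1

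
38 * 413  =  15694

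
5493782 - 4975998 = 517784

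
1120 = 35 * 32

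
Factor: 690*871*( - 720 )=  - 432712800 =- 2^5*3^3*5^2*13^1*23^1*67^1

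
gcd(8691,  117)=3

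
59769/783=229/3 = 76.33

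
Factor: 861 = 3^1 * 7^1*41^1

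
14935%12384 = 2551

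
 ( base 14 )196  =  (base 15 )16D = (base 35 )9d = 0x148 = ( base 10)328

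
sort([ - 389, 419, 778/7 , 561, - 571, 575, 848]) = [ - 571  ,  -  389, 778/7, 419, 561,575, 848]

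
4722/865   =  5 + 397/865=   5.46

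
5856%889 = 522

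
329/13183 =329/13183=0.02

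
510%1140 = 510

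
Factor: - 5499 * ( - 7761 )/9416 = 42677739/9416 = 2^( - 3) *3^3 * 11^ ( - 1 ) * 13^2 * 47^1*107^( - 1 )  *  199^1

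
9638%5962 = 3676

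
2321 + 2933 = 5254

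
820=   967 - 147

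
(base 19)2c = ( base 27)1n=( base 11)46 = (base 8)62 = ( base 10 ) 50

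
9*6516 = 58644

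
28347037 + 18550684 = 46897721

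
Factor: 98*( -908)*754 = -2^4*7^2*13^1*29^1*227^1 = - 67093936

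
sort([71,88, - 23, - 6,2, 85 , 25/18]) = [ - 23 ,-6,25/18,2, 71, 85 , 88 ] 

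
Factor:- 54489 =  - 3^1*41^1* 443^1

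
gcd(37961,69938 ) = 187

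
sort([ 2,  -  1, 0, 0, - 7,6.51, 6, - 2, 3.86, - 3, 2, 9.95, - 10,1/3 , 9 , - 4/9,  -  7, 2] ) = [ - 10 , - 7, - 7, - 3, - 2, - 1, - 4/9, 0, 0, 1/3,2, 2,2, 3.86,6, 6.51,9, 9.95]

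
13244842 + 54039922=67284764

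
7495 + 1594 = 9089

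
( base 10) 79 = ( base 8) 117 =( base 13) 61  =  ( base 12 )67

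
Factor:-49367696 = -2^4* 7^2*62969^1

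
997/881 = 1 + 116/881  =  1.13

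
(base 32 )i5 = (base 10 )581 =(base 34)h3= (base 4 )21011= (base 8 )1105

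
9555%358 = 247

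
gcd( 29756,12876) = 4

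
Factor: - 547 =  - 547^1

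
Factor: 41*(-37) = -1517 = - 37^1 *41^1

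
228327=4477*51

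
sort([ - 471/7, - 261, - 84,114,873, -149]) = [-261, - 149, - 84, - 471/7,114, 873 ] 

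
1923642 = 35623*54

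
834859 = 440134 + 394725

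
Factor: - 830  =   - 2^1*5^1 * 83^1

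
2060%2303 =2060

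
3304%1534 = 236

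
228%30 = 18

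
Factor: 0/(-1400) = 0 = 0^1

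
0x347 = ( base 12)59B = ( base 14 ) 43d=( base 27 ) 142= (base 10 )839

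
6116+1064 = 7180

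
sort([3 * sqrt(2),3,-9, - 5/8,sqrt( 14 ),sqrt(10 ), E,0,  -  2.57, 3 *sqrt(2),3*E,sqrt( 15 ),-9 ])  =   [ - 9, - 9,-2.57 ,-5/8,0,E, 3, sqrt( 10),sqrt (14),sqrt(  15),3 * sqrt(2),3*sqrt( 2),3*E]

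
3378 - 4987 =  - 1609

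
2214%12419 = 2214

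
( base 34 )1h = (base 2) 110011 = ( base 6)123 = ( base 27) 1o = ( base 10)51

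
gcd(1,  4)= 1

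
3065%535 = 390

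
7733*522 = 4036626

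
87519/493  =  87519/493 = 177.52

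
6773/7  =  967 + 4/7= 967.57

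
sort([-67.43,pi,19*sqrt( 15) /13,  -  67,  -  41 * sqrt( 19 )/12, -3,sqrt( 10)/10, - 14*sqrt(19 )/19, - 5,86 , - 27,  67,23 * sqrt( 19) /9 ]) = [-67.43, - 67, - 27,  -  41 * sqrt(19)/12, - 5,-14*sqrt( 19)/19,  -  3,sqrt(10 )/10 , pi, 19 *sqrt(15) /13,23* sqrt (19 ) /9,67,86]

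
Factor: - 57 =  - 3^1*19^1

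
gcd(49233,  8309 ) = 1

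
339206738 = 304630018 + 34576720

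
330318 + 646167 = 976485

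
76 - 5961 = - 5885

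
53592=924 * 58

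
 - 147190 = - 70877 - 76313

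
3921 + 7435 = 11356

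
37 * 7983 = 295371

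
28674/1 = 28674=   28674.00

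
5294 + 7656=12950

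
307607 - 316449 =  - 8842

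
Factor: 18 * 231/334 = 3^3*7^1*11^1*167^(-1) = 2079/167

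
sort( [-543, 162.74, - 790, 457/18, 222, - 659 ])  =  [- 790 , - 659, - 543, 457/18,162.74 , 222 ]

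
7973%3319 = 1335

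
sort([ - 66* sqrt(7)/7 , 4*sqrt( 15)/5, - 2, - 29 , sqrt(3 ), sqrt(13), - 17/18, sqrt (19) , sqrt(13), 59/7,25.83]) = [-29 ,  -  66*sqrt ( 7)/7, - 2, - 17/18, sqrt ( 3), 4*sqrt(15 )/5,  sqrt ( 13),  sqrt ( 13 ), sqrt( 19), 59/7 , 25.83 ]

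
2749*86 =236414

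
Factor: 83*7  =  581 = 7^1*83^1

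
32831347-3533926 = 29297421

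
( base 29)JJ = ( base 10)570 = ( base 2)1000111010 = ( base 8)1072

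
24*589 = 14136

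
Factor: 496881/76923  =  239/37 = 37^( - 1 )*239^1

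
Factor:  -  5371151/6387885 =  - 3^ ( - 2)*5^ ( - 1)*7^( - 2)*557^1*2897^( - 1 )*9643^1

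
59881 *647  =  38743007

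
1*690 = 690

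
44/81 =44/81 = 0.54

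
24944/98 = 254 + 26/49 = 254.53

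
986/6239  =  58/367 = 0.16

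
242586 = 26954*9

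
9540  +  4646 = 14186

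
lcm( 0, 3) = 0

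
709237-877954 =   -  168717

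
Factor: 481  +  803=1284=2^2 * 3^1*107^1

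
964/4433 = 964/4433 = 0.22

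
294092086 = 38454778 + 255637308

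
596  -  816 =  - 220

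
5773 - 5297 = 476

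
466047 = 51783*9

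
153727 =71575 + 82152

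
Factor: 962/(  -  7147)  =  -2^1 * 7^(  -  1)*13^1*37^1*1021^( - 1 )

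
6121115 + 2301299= 8422414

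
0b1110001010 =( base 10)906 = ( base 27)16f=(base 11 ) 754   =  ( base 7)2433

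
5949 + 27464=33413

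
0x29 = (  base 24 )1h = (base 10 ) 41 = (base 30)1B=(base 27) 1E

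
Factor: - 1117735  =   - 5^1 *223547^1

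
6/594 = 1/99 = 0.01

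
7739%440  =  259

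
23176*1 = 23176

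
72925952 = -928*( - 78584 )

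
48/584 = 6/73 = 0.08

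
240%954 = 240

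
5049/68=297/4= 74.25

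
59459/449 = 132 + 191/449 = 132.43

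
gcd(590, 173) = 1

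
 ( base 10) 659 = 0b1010010011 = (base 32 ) kj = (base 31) L8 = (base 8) 1223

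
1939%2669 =1939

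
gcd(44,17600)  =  44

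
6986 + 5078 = 12064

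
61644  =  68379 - 6735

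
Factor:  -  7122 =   -  2^1*3^1*1187^1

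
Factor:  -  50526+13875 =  - 3^1*19^1*643^1 = - 36651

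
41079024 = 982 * 41832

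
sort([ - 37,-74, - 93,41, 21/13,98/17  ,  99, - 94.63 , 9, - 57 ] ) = [-94.63, - 93, - 74, - 57,  -  37 , 21/13, 98/17  ,  9,41,  99 ]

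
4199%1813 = 573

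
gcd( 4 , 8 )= 4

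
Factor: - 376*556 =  - 2^5 *47^1 * 139^1  =  - 209056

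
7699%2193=1120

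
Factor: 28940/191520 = 2^(-3 )* 3^(- 2)*7^( - 1 ) * 19^(  -  1 )*1447^1= 1447/9576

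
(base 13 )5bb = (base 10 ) 999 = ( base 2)1111100111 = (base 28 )17j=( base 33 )U9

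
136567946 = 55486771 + 81081175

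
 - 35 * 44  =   - 1540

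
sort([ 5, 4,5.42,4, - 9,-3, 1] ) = [ -9, - 3, 1,4,4, 5,5.42]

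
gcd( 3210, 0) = 3210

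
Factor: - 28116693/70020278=-2^( - 1 ) * 3^3*11^1* 41^1*727^(  -  1)*2309^1*48157^( - 1 ) 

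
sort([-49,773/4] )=[-49,773/4]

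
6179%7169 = 6179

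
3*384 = 1152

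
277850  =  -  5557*(  -  50 ) 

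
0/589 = 0 = 0.00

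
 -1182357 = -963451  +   - 218906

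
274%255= 19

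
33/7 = 33/7 = 4.71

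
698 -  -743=1441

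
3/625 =3/625 =0.00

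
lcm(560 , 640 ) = 4480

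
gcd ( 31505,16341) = 1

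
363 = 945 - 582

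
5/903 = 5/903 =0.01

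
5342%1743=113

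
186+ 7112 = 7298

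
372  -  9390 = -9018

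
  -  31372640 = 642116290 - 673488930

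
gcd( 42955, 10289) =1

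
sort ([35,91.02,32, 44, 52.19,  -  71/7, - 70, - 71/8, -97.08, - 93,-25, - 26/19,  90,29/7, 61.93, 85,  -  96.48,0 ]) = [-97.08,- 96.48,-93, - 70,  -  25,-71/7,-71/8,-26/19,  0,29/7, 32,35, 44,52.19, 61.93,85,  90  ,  91.02]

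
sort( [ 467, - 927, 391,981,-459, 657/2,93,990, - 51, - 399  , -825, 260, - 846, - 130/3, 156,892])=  [ - 927,-846, - 825, - 459, - 399,-51,  -  130/3,93,156,260 , 657/2 , 391 , 467,892,981,990] 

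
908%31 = 9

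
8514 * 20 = 170280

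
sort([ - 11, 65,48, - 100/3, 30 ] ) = [ - 100/3, - 11,30,48, 65]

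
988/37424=247/9356= 0.03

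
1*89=89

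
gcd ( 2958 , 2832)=6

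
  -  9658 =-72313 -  - 62655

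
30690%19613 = 11077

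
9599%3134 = 197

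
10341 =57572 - 47231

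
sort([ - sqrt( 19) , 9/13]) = [ - sqrt( 19),  9/13 ] 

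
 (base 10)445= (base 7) 1204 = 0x1BD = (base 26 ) h3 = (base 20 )125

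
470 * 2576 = 1210720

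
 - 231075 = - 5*46215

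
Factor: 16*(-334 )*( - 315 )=2^5*3^2  *  5^1*7^1*167^1 = 1683360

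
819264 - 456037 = 363227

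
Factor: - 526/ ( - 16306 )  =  31^ (  -  1 )  =  1/31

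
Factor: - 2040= - 2^3* 3^1* 5^1*17^1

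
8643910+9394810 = 18038720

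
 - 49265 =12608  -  61873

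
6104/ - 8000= - 1 + 237/1000= - 0.76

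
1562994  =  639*2446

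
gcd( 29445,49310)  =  5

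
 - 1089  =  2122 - 3211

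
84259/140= 12037/20 = 601.85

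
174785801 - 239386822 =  - 64601021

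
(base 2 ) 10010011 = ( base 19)7e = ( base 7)300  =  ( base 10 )147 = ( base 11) 124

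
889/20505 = 889/20505 = 0.04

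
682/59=11+33/59 = 11.56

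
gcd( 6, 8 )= 2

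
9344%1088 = 640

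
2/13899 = 2/13899=0.00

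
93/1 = 93 =93.00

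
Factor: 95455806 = 2^1*3^1* 3203^1*4967^1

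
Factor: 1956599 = 1956599^1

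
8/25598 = 4/12799   =  0.00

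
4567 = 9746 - 5179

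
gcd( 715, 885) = 5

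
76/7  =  10 + 6/7 = 10.86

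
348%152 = 44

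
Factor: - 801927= -3^3 * 7^1*4243^1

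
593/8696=593/8696  =  0.07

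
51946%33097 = 18849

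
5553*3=16659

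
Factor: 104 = 2^3*13^1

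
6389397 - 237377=6152020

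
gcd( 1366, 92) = 2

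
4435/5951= 4435/5951 = 0.75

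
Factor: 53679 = 3^1*29^1*617^1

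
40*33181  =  1327240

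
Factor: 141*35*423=3^3*5^1*7^1 *47^2 = 2087505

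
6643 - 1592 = 5051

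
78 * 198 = 15444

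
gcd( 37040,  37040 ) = 37040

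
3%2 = 1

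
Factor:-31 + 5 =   -  2^1*13^1 = - 26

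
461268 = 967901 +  - 506633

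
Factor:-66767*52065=  -  3^2 * 5^1*13^1* 89^1*179^1*373^1 = - 3476223855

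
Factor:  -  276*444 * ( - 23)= 2818512 =2^4*3^2*23^2 *37^1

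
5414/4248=2707/2124 =1.27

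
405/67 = 405/67=6.04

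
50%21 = 8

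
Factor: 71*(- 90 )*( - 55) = 2^1*3^2 * 5^2*11^1  *  71^1 = 351450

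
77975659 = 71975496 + 6000163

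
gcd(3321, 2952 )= 369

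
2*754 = 1508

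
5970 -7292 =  - 1322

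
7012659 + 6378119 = 13390778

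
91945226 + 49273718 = 141218944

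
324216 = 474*684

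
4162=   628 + 3534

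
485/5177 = 485/5177 = 0.09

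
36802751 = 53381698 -16578947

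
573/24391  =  573/24391 = 0.02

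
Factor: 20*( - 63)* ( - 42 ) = 52920 = 2^3*3^3*5^1 * 7^2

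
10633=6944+3689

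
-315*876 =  - 275940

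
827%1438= 827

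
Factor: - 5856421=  - 23^1*254627^1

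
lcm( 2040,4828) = 144840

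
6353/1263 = 6353/1263 =5.03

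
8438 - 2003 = 6435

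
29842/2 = 14921 = 14921.00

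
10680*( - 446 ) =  - 4763280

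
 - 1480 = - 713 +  - 767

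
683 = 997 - 314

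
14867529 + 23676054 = 38543583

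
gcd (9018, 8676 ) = 18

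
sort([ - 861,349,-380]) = [ - 861, - 380,349]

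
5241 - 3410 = 1831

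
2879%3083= 2879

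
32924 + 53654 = 86578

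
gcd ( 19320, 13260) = 60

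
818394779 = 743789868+74604911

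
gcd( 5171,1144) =1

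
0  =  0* 941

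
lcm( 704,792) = 6336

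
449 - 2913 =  - 2464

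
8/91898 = 4/45949 =0.00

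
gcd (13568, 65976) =8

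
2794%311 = 306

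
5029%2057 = 915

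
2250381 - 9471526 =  - 7221145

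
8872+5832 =14704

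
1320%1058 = 262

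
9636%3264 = 3108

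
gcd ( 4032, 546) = 42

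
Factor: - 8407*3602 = - 30282014 = - 2^1*7^1*  1201^1 * 1801^1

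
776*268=207968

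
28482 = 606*47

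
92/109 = 92/109 = 0.84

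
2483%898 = 687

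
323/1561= 323/1561 = 0.21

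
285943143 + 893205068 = 1179148211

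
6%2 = 0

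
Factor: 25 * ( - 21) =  - 3^1*5^2*7^1 = -  525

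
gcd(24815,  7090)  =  3545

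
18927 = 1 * 18927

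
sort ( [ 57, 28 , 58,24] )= [ 24, 28 , 57,58]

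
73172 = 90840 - 17668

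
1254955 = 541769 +713186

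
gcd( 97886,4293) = 1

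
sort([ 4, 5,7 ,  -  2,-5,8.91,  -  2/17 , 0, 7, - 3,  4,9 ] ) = [-5 ,  -  3 , - 2, - 2/17, 0, 4,4,5,  7, 7, 8.91,  9] 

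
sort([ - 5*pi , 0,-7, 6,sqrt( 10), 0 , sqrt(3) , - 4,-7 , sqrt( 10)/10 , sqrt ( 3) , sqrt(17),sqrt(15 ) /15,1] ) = [ - 5*pi, - 7, - 7,  -  4,0, 0 , sqrt( 15)/15,sqrt(10 )/10 , 1,sqrt( 3 ), sqrt( 3 ), sqrt( 10) , sqrt(17),  6]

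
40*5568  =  222720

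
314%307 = 7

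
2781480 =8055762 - 5274282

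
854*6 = 5124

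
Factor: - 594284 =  - 2^2*101^1*1471^1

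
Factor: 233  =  233^1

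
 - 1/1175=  -1/1175 = - 0.00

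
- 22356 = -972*23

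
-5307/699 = -1769/233 = - 7.59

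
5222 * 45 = 234990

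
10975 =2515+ 8460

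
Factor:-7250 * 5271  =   - 38214750  =  - 2^1*3^1*5^3*7^1  *29^1*251^1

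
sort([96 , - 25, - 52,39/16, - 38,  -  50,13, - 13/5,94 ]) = [ - 52, -50, - 38, - 25, - 13/5,  39/16,13,  94,  96 ] 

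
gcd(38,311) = 1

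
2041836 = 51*40036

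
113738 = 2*56869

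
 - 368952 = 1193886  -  1562838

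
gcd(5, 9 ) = 1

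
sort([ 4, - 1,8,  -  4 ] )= [ - 4,-1,  4, 8]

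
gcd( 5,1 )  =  1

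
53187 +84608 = 137795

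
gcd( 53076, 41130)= 6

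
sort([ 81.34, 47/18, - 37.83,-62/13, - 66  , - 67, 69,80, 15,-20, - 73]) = [-73, - 67, - 66 , - 37.83, - 20, - 62/13, 47/18,15, 69, 80,  81.34 ] 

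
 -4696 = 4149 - 8845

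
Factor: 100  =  2^2*5^2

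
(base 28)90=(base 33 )7L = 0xfc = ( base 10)252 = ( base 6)1100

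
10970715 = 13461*815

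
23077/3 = 23077/3 = 7692.33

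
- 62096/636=-98 + 58/159 = -  97.64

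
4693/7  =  4693/7=670.43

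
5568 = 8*696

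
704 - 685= 19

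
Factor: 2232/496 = 2^(- 1 ) * 3^2 = 9/2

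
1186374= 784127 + 402247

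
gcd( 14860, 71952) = 4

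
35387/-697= - 51  +  160/697 = - 50.77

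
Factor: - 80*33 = - 2^4 * 3^1  *  5^1*11^1= - 2640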